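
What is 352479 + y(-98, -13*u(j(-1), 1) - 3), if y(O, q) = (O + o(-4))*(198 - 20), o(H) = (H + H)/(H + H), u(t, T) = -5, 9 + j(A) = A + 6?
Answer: 335213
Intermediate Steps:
j(A) = -3 + A (j(A) = -9 + (A + 6) = -9 + (6 + A) = -3 + A)
o(H) = 1 (o(H) = (2*H)/((2*H)) = (2*H)*(1/(2*H)) = 1)
y(O, q) = 178 + 178*O (y(O, q) = (O + 1)*(198 - 20) = (1 + O)*178 = 178 + 178*O)
352479 + y(-98, -13*u(j(-1), 1) - 3) = 352479 + (178 + 178*(-98)) = 352479 + (178 - 17444) = 352479 - 17266 = 335213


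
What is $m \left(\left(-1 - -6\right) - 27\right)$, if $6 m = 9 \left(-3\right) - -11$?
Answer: $\frac{176}{3} \approx 58.667$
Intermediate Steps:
$m = - \frac{8}{3}$ ($m = \frac{9 \left(-3\right) - -11}{6} = \frac{-27 + 11}{6} = \frac{1}{6} \left(-16\right) = - \frac{8}{3} \approx -2.6667$)
$m \left(\left(-1 - -6\right) - 27\right) = - \frac{8 \left(\left(-1 - -6\right) - 27\right)}{3} = - \frac{8 \left(\left(-1 + 6\right) - 27\right)}{3} = - \frac{8 \left(5 - 27\right)}{3} = \left(- \frac{8}{3}\right) \left(-22\right) = \frac{176}{3}$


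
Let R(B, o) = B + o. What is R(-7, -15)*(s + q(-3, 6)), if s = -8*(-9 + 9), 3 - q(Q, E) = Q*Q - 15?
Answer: -198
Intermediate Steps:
q(Q, E) = 18 - Q² (q(Q, E) = 3 - (Q*Q - 15) = 3 - (Q² - 15) = 3 - (-15 + Q²) = 3 + (15 - Q²) = 18 - Q²)
s = 0 (s = -8*0 = 0)
R(-7, -15)*(s + q(-3, 6)) = (-7 - 15)*(0 + (18 - 1*(-3)²)) = -22*(0 + (18 - 1*9)) = -22*(0 + (18 - 9)) = -22*(0 + 9) = -22*9 = -198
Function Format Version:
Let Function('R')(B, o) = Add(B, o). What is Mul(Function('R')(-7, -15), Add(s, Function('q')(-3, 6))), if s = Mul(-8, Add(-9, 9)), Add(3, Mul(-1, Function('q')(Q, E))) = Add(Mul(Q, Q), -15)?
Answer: -198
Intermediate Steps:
Function('q')(Q, E) = Add(18, Mul(-1, Pow(Q, 2))) (Function('q')(Q, E) = Add(3, Mul(-1, Add(Mul(Q, Q), -15))) = Add(3, Mul(-1, Add(Pow(Q, 2), -15))) = Add(3, Mul(-1, Add(-15, Pow(Q, 2)))) = Add(3, Add(15, Mul(-1, Pow(Q, 2)))) = Add(18, Mul(-1, Pow(Q, 2))))
s = 0 (s = Mul(-8, 0) = 0)
Mul(Function('R')(-7, -15), Add(s, Function('q')(-3, 6))) = Mul(Add(-7, -15), Add(0, Add(18, Mul(-1, Pow(-3, 2))))) = Mul(-22, Add(0, Add(18, Mul(-1, 9)))) = Mul(-22, Add(0, Add(18, -9))) = Mul(-22, Add(0, 9)) = Mul(-22, 9) = -198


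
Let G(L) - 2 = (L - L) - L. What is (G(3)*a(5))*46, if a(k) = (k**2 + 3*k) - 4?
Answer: -1656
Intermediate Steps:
G(L) = 2 - L (G(L) = 2 + ((L - L) - L) = 2 + (0 - L) = 2 - L)
a(k) = -4 + k**2 + 3*k
(G(3)*a(5))*46 = ((2 - 1*3)*(-4 + 5**2 + 3*5))*46 = ((2 - 3)*(-4 + 25 + 15))*46 = -1*36*46 = -36*46 = -1656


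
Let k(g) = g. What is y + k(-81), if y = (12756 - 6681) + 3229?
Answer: 9223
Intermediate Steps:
y = 9304 (y = 6075 + 3229 = 9304)
y + k(-81) = 9304 - 81 = 9223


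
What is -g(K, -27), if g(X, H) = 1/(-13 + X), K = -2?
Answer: 1/15 ≈ 0.066667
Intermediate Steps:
-g(K, -27) = -1/(-13 - 2) = -1/(-15) = -1*(-1/15) = 1/15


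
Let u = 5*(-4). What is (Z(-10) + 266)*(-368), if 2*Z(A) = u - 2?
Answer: -93840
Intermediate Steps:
u = -20
Z(A) = -11 (Z(A) = (-20 - 2)/2 = (½)*(-22) = -11)
(Z(-10) + 266)*(-368) = (-11 + 266)*(-368) = 255*(-368) = -93840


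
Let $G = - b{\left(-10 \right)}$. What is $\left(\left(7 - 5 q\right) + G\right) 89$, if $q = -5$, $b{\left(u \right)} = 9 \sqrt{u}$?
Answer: $2848 - 801 i \sqrt{10} \approx 2848.0 - 2533.0 i$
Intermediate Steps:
$G = - 9 i \sqrt{10}$ ($G = - 9 \sqrt{-10} = - 9 i \sqrt{10} \approx - 28.461 i$)
$\left(\left(7 - 5 q\right) + G\right) 89 = \left(\left(7 - -25\right) - 9 i \sqrt{10}\right) 89 = \left(\left(7 + 25\right) - 9 i \sqrt{10}\right) 89 = \left(32 - 9 i \sqrt{10}\right) 89 = 2848 - 801 i \sqrt{10}$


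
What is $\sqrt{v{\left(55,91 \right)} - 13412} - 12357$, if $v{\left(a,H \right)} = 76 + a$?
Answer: $-12357 + i \sqrt{13281} \approx -12357.0 + 115.24 i$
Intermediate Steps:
$\sqrt{v{\left(55,91 \right)} - 13412} - 12357 = \sqrt{\left(76 + 55\right) - 13412} - 12357 = \sqrt{131 - 13412} - 12357 = \sqrt{-13281} - 12357 = i \sqrt{13281} - 12357 = -12357 + i \sqrt{13281}$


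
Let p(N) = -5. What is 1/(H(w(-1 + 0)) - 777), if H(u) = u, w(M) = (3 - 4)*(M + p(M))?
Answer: -1/771 ≈ -0.0012970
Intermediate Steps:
w(M) = 5 - M (w(M) = (3 - 4)*(M - 5) = -(-5 + M) = 5 - M)
1/(H(w(-1 + 0)) - 777) = 1/((5 - (-1 + 0)) - 777) = 1/((5 - 1*(-1)) - 777) = 1/((5 + 1) - 777) = 1/(6 - 777) = 1/(-771) = -1/771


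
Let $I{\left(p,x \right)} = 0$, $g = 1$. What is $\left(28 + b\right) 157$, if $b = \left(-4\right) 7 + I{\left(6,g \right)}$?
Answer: $0$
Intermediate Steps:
$b = -28$ ($b = \left(-4\right) 7 + 0 = -28 + 0 = -28$)
$\left(28 + b\right) 157 = \left(28 - 28\right) 157 = 0 \cdot 157 = 0$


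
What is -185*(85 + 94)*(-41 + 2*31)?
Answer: -695415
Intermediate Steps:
-185*(85 + 94)*(-41 + 2*31) = -33115*(-41 + 62) = -33115*21 = -185*3759 = -695415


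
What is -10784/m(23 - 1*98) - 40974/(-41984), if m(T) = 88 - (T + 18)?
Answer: -223407113/3043840 ≈ -73.396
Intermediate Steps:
m(T) = 70 - T (m(T) = 88 - (18 + T) = 88 + (-18 - T) = 70 - T)
-10784/m(23 - 1*98) - 40974/(-41984) = -10784/(70 - (23 - 1*98)) - 40974/(-41984) = -10784/(70 - (23 - 98)) - 40974*(-1/41984) = -10784/(70 - 1*(-75)) + 20487/20992 = -10784/(70 + 75) + 20487/20992 = -10784/145 + 20487/20992 = -223407113/3043840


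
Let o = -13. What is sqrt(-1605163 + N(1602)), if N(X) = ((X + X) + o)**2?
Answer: sqrt(8577318) ≈ 2928.7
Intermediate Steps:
N(X) = (-13 + 2*X)**2 (N(X) = ((X + X) - 13)**2 = (2*X - 13)**2 = (-13 + 2*X)**2)
sqrt(-1605163 + N(1602)) = sqrt(-1605163 + (-13 + 2*1602)**2) = sqrt(-1605163 + (-13 + 3204)**2) = sqrt(-1605163 + 3191**2) = sqrt(-1605163 + 10182481) = sqrt(8577318)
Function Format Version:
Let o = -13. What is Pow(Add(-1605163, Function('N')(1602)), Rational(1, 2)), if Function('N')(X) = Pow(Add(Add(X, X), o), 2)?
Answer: Pow(8577318, Rational(1, 2)) ≈ 2928.7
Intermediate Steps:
Function('N')(X) = Pow(Add(-13, Mul(2, X)), 2) (Function('N')(X) = Pow(Add(Add(X, X), -13), 2) = Pow(Add(Mul(2, X), -13), 2) = Pow(Add(-13, Mul(2, X)), 2))
Pow(Add(-1605163, Function('N')(1602)), Rational(1, 2)) = Pow(Add(-1605163, Pow(Add(-13, Mul(2, 1602)), 2)), Rational(1, 2)) = Pow(Add(-1605163, Pow(Add(-13, 3204), 2)), Rational(1, 2)) = Pow(Add(-1605163, Pow(3191, 2)), Rational(1, 2)) = Pow(Add(-1605163, 10182481), Rational(1, 2)) = Pow(8577318, Rational(1, 2))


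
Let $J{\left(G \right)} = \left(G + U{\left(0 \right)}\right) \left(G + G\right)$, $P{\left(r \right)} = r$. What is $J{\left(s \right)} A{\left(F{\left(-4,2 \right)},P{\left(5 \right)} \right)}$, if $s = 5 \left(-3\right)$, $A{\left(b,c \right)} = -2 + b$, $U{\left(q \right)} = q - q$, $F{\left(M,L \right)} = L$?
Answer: $0$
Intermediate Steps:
$U{\left(q \right)} = 0$
$s = -15$
$J{\left(G \right)} = 2 G^{2}$ ($J{\left(G \right)} = \left(G + 0\right) \left(G + G\right) = G 2 G = 2 G^{2}$)
$J{\left(s \right)} A{\left(F{\left(-4,2 \right)},P{\left(5 \right)} \right)} = 2 \left(-15\right)^{2} \left(-2 + 2\right) = 2 \cdot 225 \cdot 0 = 450 \cdot 0 = 0$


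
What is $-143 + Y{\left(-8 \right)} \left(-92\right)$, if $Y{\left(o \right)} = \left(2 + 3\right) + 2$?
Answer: $-787$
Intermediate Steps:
$Y{\left(o \right)} = 7$ ($Y{\left(o \right)} = 5 + 2 = 7$)
$-143 + Y{\left(-8 \right)} \left(-92\right) = -143 + 7 \left(-92\right) = -143 - 644 = -787$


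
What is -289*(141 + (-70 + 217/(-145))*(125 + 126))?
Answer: 746103208/145 ≈ 5.1455e+6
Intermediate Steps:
-289*(141 + (-70 + 217/(-145))*(125 + 126)) = -289*(141 + (-70 + 217*(-1/145))*251) = -289*(141 + (-70 - 217/145)*251) = -289*(141 - 10367/145*251) = -289*(141 - 2602117/145) = -289*(-2581672/145) = 746103208/145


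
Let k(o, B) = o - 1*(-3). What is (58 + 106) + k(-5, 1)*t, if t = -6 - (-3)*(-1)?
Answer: 182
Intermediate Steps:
t = -9 (t = -6 - 1*3 = -6 - 3 = -9)
k(o, B) = 3 + o (k(o, B) = o + 3 = 3 + o)
(58 + 106) + k(-5, 1)*t = (58 + 106) + (3 - 5)*(-9) = 164 - 2*(-9) = 164 + 18 = 182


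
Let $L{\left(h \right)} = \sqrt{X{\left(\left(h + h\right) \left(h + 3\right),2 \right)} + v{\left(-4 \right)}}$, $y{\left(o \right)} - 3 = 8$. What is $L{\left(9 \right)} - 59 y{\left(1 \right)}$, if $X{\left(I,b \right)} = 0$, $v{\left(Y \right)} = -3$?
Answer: $-649 + i \sqrt{3} \approx -649.0 + 1.732 i$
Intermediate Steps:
$y{\left(o \right)} = 11$ ($y{\left(o \right)} = 3 + 8 = 11$)
$L{\left(h \right)} = i \sqrt{3}$ ($L{\left(h \right)} = \sqrt{0 - 3} = \sqrt{-3} = i \sqrt{3}$)
$L{\left(9 \right)} - 59 y{\left(1 \right)} = i \sqrt{3} - 649 = -649 + i \sqrt{3}$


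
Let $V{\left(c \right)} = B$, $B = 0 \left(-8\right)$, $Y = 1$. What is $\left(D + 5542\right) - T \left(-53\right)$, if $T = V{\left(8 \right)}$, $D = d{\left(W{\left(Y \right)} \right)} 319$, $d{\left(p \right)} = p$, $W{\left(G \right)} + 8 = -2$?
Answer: $2352$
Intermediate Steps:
$B = 0$
$W{\left(G \right)} = -10$ ($W{\left(G \right)} = -8 - 2 = -10$)
$V{\left(c \right)} = 0$
$D = -3190$ ($D = \left(-10\right) 319 = -3190$)
$T = 0$
$\left(D + 5542\right) - T \left(-53\right) = \left(-3190 + 5542\right) - 0 \left(-53\right) = 2352 - 0 = 2352 + 0 = 2352$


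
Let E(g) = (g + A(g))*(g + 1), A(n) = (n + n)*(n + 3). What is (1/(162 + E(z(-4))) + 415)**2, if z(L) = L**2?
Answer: 19976886141601/115992900 ≈ 1.7223e+5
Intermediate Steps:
A(n) = 2*n*(3 + n) (A(n) = (2*n)*(3 + n) = 2*n*(3 + n))
E(g) = (1 + g)*(g + 2*g*(3 + g)) (E(g) = (g + 2*g*(3 + g))*(g + 1) = (g + 2*g*(3 + g))*(1 + g) = (1 + g)*(g + 2*g*(3 + g)))
(1/(162 + E(z(-4))) + 415)**2 = (1/(162 + (-4)**2*(7 + 2*((-4)**2)**2 + 9*(-4)**2)) + 415)**2 = (1/(162 + 16*(7 + 2*16**2 + 9*16)) + 415)**2 = (1/(162 + 16*(7 + 2*256 + 144)) + 415)**2 = (1/(162 + 16*(7 + 512 + 144)) + 415)**2 = (1/(162 + 16*663) + 415)**2 = (1/(162 + 10608) + 415)**2 = (1/10770 + 415)**2 = (4469551/10770)**2 = 19976886141601/115992900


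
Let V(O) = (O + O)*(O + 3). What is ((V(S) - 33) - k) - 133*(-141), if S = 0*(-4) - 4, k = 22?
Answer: 18706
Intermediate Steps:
S = -4 (S = 0 - 4 = -4)
V(O) = 2*O*(3 + O) (V(O) = (2*O)*(3 + O) = 2*O*(3 + O))
((V(S) - 33) - k) - 133*(-141) = ((2*(-4)*(3 - 4) - 33) - 1*22) - 133*(-141) = ((2*(-4)*(-1) - 33) - 22) + 18753 = ((8 - 33) - 22) + 18753 = (-25 - 22) + 18753 = -47 + 18753 = 18706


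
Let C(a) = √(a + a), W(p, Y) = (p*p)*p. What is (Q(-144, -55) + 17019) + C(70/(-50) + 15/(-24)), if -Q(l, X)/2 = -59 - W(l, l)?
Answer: -5954831 + 9*I*√5/10 ≈ -5.9548e+6 + 2.0125*I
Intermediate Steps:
W(p, Y) = p³ (W(p, Y) = p²*p = p³)
Q(l, X) = 118 + 2*l³ (Q(l, X) = -2*(-59 - l³) = 118 + 2*l³)
C(a) = √2*√a (C(a) = √(2*a) = √2*√a)
(Q(-144, -55) + 17019) + C(70/(-50) + 15/(-24)) = ((118 + 2*(-144)³) + 17019) + √2*√(70/(-50) + 15/(-24)) = ((118 + 2*(-2985984)) + 17019) + √2*√(70*(-1/50) + 15*(-1/24)) = ((118 - 5971968) + 17019) + √2*√(-7/5 - 5/8) = (-5971850 + 17019) + √2*√(-81/40) = -5954831 + √2*(9*I*√10/20) = -5954831 + 9*I*√5/10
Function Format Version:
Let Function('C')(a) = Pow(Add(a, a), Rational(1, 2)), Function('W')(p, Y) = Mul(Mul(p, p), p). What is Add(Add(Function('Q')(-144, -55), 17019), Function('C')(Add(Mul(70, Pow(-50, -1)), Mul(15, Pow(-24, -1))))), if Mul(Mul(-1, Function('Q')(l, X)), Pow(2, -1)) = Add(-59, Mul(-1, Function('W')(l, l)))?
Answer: Add(-5954831, Mul(Rational(9, 10), I, Pow(5, Rational(1, 2)))) ≈ Add(-5.9548e+6, Mul(2.0125, I))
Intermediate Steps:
Function('W')(p, Y) = Pow(p, 3) (Function('W')(p, Y) = Mul(Pow(p, 2), p) = Pow(p, 3))
Function('Q')(l, X) = Add(118, Mul(2, Pow(l, 3))) (Function('Q')(l, X) = Mul(-2, Add(-59, Mul(-1, Pow(l, 3)))) = Add(118, Mul(2, Pow(l, 3))))
Function('C')(a) = Mul(Pow(2, Rational(1, 2)), Pow(a, Rational(1, 2))) (Function('C')(a) = Pow(Mul(2, a), Rational(1, 2)) = Mul(Pow(2, Rational(1, 2)), Pow(a, Rational(1, 2))))
Add(Add(Function('Q')(-144, -55), 17019), Function('C')(Add(Mul(70, Pow(-50, -1)), Mul(15, Pow(-24, -1))))) = Add(Add(Add(118, Mul(2, Pow(-144, 3))), 17019), Mul(Pow(2, Rational(1, 2)), Pow(Add(Mul(70, Pow(-50, -1)), Mul(15, Pow(-24, -1))), Rational(1, 2)))) = Add(Add(Add(118, Mul(2, -2985984)), 17019), Mul(Pow(2, Rational(1, 2)), Pow(Add(Mul(70, Rational(-1, 50)), Mul(15, Rational(-1, 24))), Rational(1, 2)))) = Add(Add(Add(118, -5971968), 17019), Mul(Pow(2, Rational(1, 2)), Pow(Add(Rational(-7, 5), Rational(-5, 8)), Rational(1, 2)))) = Add(Add(-5971850, 17019), Mul(Pow(2, Rational(1, 2)), Pow(Rational(-81, 40), Rational(1, 2)))) = Add(-5954831, Mul(Pow(2, Rational(1, 2)), Mul(Rational(9, 20), I, Pow(10, Rational(1, 2))))) = Add(-5954831, Mul(Rational(9, 10), I, Pow(5, Rational(1, 2))))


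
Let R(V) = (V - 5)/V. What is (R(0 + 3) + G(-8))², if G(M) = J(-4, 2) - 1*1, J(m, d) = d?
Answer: ⅑ ≈ 0.11111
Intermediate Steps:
R(V) = (-5 + V)/V
G(M) = 1 (G(M) = 2 - 1*1 = 2 - 1 = 1)
(R(0 + 3) + G(-8))² = ((-5 + (0 + 3))/(0 + 3) + 1)² = ((-5 + 3)/3 + 1)² = ((⅓)*(-2) + 1)² = (-⅔ + 1)² = (⅓)² = ⅑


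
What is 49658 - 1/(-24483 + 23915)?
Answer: 28205745/568 ≈ 49658.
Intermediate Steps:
49658 - 1/(-24483 + 23915) = 49658 - 1/(-568) = 49658 - 1*(-1/568) = 49658 + 1/568 = 28205745/568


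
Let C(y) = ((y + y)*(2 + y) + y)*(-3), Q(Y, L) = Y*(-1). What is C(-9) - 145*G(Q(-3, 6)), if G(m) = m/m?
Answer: -496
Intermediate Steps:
Q(Y, L) = -Y
G(m) = 1
C(y) = -3*y - 6*y*(2 + y) (C(y) = ((2*y)*(2 + y) + y)*(-3) = (2*y*(2 + y) + y)*(-3) = (y + 2*y*(2 + y))*(-3) = -3*y - 6*y*(2 + y))
C(-9) - 145*G(Q(-3, 6)) = -3*(-9)*(5 + 2*(-9)) - 145*1 = -3*(-9)*(5 - 18) - 145 = -3*(-9)*(-13) - 145 = -351 - 145 = -496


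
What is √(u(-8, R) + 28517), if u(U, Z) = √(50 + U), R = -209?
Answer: √(28517 + √42) ≈ 168.89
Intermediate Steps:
√(u(-8, R) + 28517) = √(√(50 - 8) + 28517) = √(√42 + 28517) = √(28517 + √42)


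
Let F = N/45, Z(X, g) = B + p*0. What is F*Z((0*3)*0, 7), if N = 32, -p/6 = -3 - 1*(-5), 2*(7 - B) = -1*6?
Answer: 64/9 ≈ 7.1111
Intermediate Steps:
B = 10 (B = 7 - (-1)*6/2 = 7 - 1/2*(-6) = 7 + 3 = 10)
p = -12 (p = -6*(-3 - 1*(-5)) = -6*(-3 + 5) = -6*2 = -12)
Z(X, g) = 10 (Z(X, g) = 10 - 12*0 = 10 + 0 = 10)
F = 32/45 ≈ 0.71111
F*Z((0*3)*0, 7) = (32/45)*10 = 64/9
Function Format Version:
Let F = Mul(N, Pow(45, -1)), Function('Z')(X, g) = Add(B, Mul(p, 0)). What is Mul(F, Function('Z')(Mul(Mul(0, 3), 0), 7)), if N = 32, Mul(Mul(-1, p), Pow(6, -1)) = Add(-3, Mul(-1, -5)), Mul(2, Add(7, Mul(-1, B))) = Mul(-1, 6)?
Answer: Rational(64, 9) ≈ 7.1111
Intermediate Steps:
B = 10 (B = Add(7, Mul(Rational(-1, 2), Mul(-1, 6))) = Add(7, Mul(Rational(-1, 2), -6)) = Add(7, 3) = 10)
p = -12 (p = Mul(-6, Add(-3, Mul(-1, -5))) = Mul(-6, Add(-3, 5)) = Mul(-6, 2) = -12)
Function('Z')(X, g) = 10 (Function('Z')(X, g) = Add(10, Mul(-12, 0)) = Add(10, 0) = 10)
F = Rational(32, 45) (F = Mul(32, Pow(45, -1)) = Mul(32, Rational(1, 45)) = Rational(32, 45) ≈ 0.71111)
Mul(F, Function('Z')(Mul(Mul(0, 3), 0), 7)) = Mul(Rational(32, 45), 10) = Rational(64, 9)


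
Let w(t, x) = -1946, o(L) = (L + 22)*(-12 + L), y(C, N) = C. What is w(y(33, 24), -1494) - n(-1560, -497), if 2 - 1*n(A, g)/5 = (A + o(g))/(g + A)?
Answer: -5224567/2057 ≈ -2539.9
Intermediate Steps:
o(L) = (-12 + L)*(22 + L) (o(L) = (22 + L)*(-12 + L) = (-12 + L)*(22 + L))
n(A, g) = 10 - 5*(-264 + A + g² + 10*g)/(A + g) (n(A, g) = 10 - 5*(A + (-264 + g² + 10*g))/(g + A) = 10 - 5*(-264 + A + g² + 10*g)/(A + g))
w(y(33, 24), -1494) - n(-1560, -497) = -1946 - 5*(264 - 1560 - 1*(-497)² - 8*(-497))/(-1560 - 497) = -1946 - 5*(264 - 1560 - 1*247009 + 3976)/(-2057) = -1946 - 5*(-1)*(264 - 1560 - 247009 + 3976)/2057 = -1946 - 5*(-1)*(-244329)/2057 = -1946 - 1*1221645/2057 = -1946 - 1221645/2057 = -5224567/2057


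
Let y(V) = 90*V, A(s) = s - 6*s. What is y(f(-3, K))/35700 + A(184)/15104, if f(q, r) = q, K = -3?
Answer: -76921/1123360 ≈ -0.068474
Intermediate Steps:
A(s) = -5*s
y(f(-3, K))/35700 + A(184)/15104 = (90*(-3))/35700 - 5*184/15104 = -270*1/35700 - 920*1/15104 = -9/1190 - 115/1888 = -76921/1123360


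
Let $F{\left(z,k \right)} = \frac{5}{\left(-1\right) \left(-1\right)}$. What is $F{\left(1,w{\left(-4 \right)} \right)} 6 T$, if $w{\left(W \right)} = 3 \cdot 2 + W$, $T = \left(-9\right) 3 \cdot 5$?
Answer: $-4050$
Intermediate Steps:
$T = -135$ ($T = \left(-27\right) 5 = -135$)
$w{\left(W \right)} = 6 + W$
$F{\left(z,k \right)} = 5$ ($F{\left(z,k \right)} = \frac{5}{1} = 5 \cdot 1 = 5$)
$F{\left(1,w{\left(-4 \right)} \right)} 6 T = 5 \cdot 6 \left(-135\right) = 5 \left(-810\right) = -4050$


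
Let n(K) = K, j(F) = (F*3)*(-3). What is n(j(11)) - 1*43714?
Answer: -43813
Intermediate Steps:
j(F) = -9*F (j(F) = (3*F)*(-3) = -9*F)
n(j(11)) - 1*43714 = -9*11 - 1*43714 = -99 - 43714 = -43813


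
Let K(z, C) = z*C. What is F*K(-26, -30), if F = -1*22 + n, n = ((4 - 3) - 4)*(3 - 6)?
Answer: -10140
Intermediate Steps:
K(z, C) = C*z
n = 9 (n = (1 - 4)*(-3) = -3*(-3) = 9)
F = -13 (F = -1*22 + 9 = -22 + 9 = -13)
F*K(-26, -30) = -(-390)*(-26) = -13*780 = -10140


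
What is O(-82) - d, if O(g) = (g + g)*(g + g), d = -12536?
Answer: 39432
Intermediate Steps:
O(g) = 4*g² (O(g) = (2*g)*(2*g) = 4*g²)
O(-82) - d = 4*(-82)² - 1*(-12536) = 4*6724 + 12536 = 26896 + 12536 = 39432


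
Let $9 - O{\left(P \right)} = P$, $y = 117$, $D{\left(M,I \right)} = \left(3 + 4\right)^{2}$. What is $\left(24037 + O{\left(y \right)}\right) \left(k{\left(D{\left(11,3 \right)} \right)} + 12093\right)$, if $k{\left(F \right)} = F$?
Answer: $290545918$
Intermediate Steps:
$D{\left(M,I \right)} = 49$ ($D{\left(M,I \right)} = 7^{2} = 49$)
$O{\left(P \right)} = 9 - P$
$\left(24037 + O{\left(y \right)}\right) \left(k{\left(D{\left(11,3 \right)} \right)} + 12093\right) = \left(24037 + \left(9 - 117\right)\right) \left(49 + 12093\right) = \left(24037 + \left(9 - 117\right)\right) 12142 = \left(24037 - 108\right) 12142 = 23929 \cdot 12142 = 290545918$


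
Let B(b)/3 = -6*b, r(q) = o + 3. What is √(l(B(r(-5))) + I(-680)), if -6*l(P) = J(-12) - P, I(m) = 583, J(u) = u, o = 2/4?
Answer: √2298/2 ≈ 23.969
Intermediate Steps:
o = ½ (o = 2*(¼) = ½ ≈ 0.50000)
r(q) = 7/2 (r(q) = ½ + 3 = 7/2)
B(b) = -18*b (B(b) = 3*(-6*b) = -18*b)
l(P) = 2 + P/6 (l(P) = -(-12 - P)/6 = 2 + P/6)
√(l(B(r(-5))) + I(-680)) = √((2 + (-18*7/2)/6) + 583) = √((2 + (⅙)*(-63)) + 583) = √((2 - 21/2) + 583) = √(-17/2 + 583) = √(1149/2) = √2298/2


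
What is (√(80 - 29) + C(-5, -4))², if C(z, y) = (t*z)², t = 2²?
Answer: (400 + √51)² ≈ 1.6576e+5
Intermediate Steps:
t = 4
C(z, y) = 16*z² (C(z, y) = (4*z)² = 16*z²)
(√(80 - 29) + C(-5, -4))² = (√(80 - 29) + 16*(-5)²)² = (√51 + 16*25)² = (√51 + 400)² = (400 + √51)²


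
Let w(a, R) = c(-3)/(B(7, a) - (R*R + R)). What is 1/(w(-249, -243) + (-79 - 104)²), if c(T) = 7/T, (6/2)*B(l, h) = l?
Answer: 176411/5907827986 ≈ 2.9861e-5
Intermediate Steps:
B(l, h) = l/3
w(a, R) = -7/(3*(7/3 - R - R²)) (w(a, R) = (7/(-3))/((⅓)*7 - (R*R + R)) = (7*(-⅓))/(7/3 - (R² + R)) = -7/(3*(7/3 - (R + R²))) = -7/(3*(7/3 + (-R - R²))) = -7/(3*(7/3 - R - R²)))
1/(w(-249, -243) + (-79 - 104)²) = 1/(7/(-7 + 3*(-243) + 3*(-243)²) + (-79 - 104)²) = 1/(7/(-7 - 729 + 3*59049) + (-183)²) = 1/(7/(-7 - 729 + 177147) + 33489) = 1/(7/176411 + 33489) = 1/(5907827986/176411) = 176411/5907827986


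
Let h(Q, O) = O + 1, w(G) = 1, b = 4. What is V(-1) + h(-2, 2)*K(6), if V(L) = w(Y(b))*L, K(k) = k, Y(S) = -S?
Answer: 17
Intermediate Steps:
h(Q, O) = 1 + O
V(L) = L (V(L) = 1*L = L)
V(-1) + h(-2, 2)*K(6) = -1 + (1 + 2)*6 = -1 + 3*6 = -1 + 18 = 17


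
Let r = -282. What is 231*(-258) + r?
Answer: -59880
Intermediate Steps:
231*(-258) + r = 231*(-258) - 282 = -59598 - 282 = -59880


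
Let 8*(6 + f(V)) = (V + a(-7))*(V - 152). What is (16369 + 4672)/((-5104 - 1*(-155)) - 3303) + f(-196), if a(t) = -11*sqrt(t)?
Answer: 70285999/8252 + 957*I*sqrt(7)/2 ≈ 8517.5 + 1266.0*I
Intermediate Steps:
f(V) = -6 + (-152 + V)*(V - 11*I*sqrt(7))/8 (f(V) = -6 + ((V - 11*I*sqrt(7))*(V - 152))/8 = -6 + ((V - 11*I*sqrt(7))*(-152 + V))/8 = -6 + ((-152 + V)*(V - 11*I*sqrt(7)))/8 = -6 + (-152 + V)*(V - 11*I*sqrt(7))/8)
(16369 + 4672)/((-5104 - 1*(-155)) - 3303) + f(-196) = (16369 + 4672)/((-5104 - 1*(-155)) - 3303) + (-6 - 19*(-196) + (1/8)*(-196)**2 + 209*I*sqrt(7) - 11/8*I*(-196)*sqrt(7)) = 21041/((-5104 + 155) - 3303) + (-6 + 3724 + (1/8)*38416 + 209*I*sqrt(7) + 539*I*sqrt(7)/2) = 21041/(-4949 - 3303) + (-6 + 3724 + 4802 + 209*I*sqrt(7) + 539*I*sqrt(7)/2) = 21041/(-8252) + (8520 + 957*I*sqrt(7)/2) = 21041*(-1/8252) + (8520 + 957*I*sqrt(7)/2) = -21041/8252 + (8520 + 957*I*sqrt(7)/2) = 70285999/8252 + 957*I*sqrt(7)/2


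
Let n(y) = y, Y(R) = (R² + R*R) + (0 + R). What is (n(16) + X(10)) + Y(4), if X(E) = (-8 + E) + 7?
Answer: 61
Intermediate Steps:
Y(R) = R + 2*R² (Y(R) = (R² + R²) + R = 2*R² + R = R + 2*R²)
X(E) = -1 + E
(n(16) + X(10)) + Y(4) = (16 + (-1 + 10)) + 4*(1 + 2*4) = (16 + 9) + 4*(1 + 8) = 25 + 4*9 = 25 + 36 = 61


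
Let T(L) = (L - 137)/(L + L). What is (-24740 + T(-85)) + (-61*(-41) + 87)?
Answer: -1882809/85 ≈ -22151.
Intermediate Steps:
T(L) = (-137 + L)/(2*L) (T(L) = (-137 + L)/((2*L)) = (-137 + L)*(1/(2*L)) = (-137 + L)/(2*L))
(-24740 + T(-85)) + (-61*(-41) + 87) = (-24740 + (½)*(-137 - 85)/(-85)) + (-61*(-41) + 87) = (-24740 + (½)*(-1/85)*(-222)) + (2501 + 87) = (-24740 + 111/85) + 2588 = -2102789/85 + 2588 = -1882809/85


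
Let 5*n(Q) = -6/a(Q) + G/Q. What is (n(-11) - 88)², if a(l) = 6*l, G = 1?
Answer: 7744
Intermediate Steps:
n(Q) = 0 (n(Q) = (-6*1/(6*Q) + 1/Q)/5 = (-1/Q + 1/Q)/5 = (⅕)*0 = 0)
(n(-11) - 88)² = (0 - 88)² = (-88)² = 7744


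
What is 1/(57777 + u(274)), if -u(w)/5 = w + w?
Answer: 1/55037 ≈ 1.8170e-5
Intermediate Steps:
u(w) = -10*w (u(w) = -5*(w + w) = -10*w)
1/(57777 + u(274)) = 1/(57777 - 10*274) = 1/(57777 - 2740) = 1/55037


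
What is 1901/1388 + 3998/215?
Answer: 5957939/298420 ≈ 19.965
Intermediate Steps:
1901/1388 + 3998/215 = 5957939/298420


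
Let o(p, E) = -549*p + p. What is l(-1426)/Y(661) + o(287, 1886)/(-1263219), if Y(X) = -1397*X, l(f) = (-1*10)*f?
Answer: 127217829152/1166477899323 ≈ 0.10906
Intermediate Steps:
o(p, E) = -548*p
l(f) = -10*f
l(-1426)/Y(661) + o(287, 1886)/(-1263219) = (-10*(-1426))/((-1397*661)) - 548*287/(-1263219) = 14260/(-923417) - 157276*(-1/1263219) = 14260*(-1/923417) + 157276/1263219 = -14260/923417 + 157276/1263219 = 127217829152/1166477899323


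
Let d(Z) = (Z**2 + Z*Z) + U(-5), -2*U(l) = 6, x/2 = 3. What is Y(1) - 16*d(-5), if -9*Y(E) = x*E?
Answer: -2258/3 ≈ -752.67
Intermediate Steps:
x = 6 (x = 2*3 = 6)
U(l) = -3 (U(l) = -1/2*6 = -3)
d(Z) = -3 + 2*Z**2 (d(Z) = (Z**2 + Z*Z) - 3 = (Z**2 + Z**2) - 3 = 2*Z**2 - 3 = -3 + 2*Z**2)
Y(E) = -2*E/3
Y(1) - 16*d(-5) = -2/3*1 - 16*(-3 + 2*(-5)**2) = -2/3 - 16*(-3 + 2*25) = -2/3 - 16*(-3 + 50) = -2/3 - 16*47 = -2/3 - 752 = -2258/3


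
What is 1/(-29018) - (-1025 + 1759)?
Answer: -21299213/29018 ≈ -734.00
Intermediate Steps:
1/(-29018) - (-1025 + 1759) = -1/29018 - 1*734 = -1/29018 - 734 = -21299213/29018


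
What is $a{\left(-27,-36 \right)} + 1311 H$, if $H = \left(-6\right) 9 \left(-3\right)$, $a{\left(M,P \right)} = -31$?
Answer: $212351$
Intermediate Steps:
$H = 162$ ($H = \left(-54\right) \left(-3\right) = 162$)
$a{\left(-27,-36 \right)} + 1311 H = -31 + 1311 \cdot 162 = -31 + 212382 = 212351$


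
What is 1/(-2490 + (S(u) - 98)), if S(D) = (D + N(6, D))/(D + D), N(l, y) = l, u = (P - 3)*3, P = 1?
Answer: -1/2588 ≈ -0.00038640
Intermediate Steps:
u = -6 (u = (1 - 3)*3 = -2*3 = -6)
S(D) = (6 + D)/(2*D) (S(D) = (D + 6)/(D + D) = (6 + D)/((2*D)) = (6 + D)*(1/(2*D)) = (6 + D)/(2*D))
1/(-2490 + (S(u) - 98)) = 1/(-2490 + ((½)*(6 - 6)/(-6) - 98)) = 1/(-2490 + ((½)*(-⅙)*0 - 98)) = 1/(-2490 + (0 - 98)) = 1/(-2490 - 98) = 1/(-2588) = -1/2588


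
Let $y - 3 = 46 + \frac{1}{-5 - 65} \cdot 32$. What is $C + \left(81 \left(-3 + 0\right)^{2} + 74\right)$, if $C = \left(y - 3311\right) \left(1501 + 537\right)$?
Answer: $- \frac{232682963}{35} \approx -6.6481 \cdot 10^{6}$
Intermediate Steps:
$y = \frac{1699}{35}$ ($y = 3 + \left(46 + \frac{1}{-5 - 65} \cdot 32\right) = 3 + \left(46 + \frac{1}{-70} \cdot 32\right) = 3 + \left(46 - \frac{16}{35}\right) = 3 + \frac{1594}{35} = \frac{1699}{35} \approx 48.543$)
$C = - \frac{232711068}{35}$ ($C = \left(\frac{1699}{35} - 3311\right) \left(1501 + 537\right) = \left(- \frac{114186}{35}\right) 2038 = - \frac{232711068}{35} \approx -6.6489 \cdot 10^{6}$)
$C + \left(81 \left(-3 + 0\right)^{2} + 74\right) = - \frac{232711068}{35} + \left(81 \left(-3 + 0\right)^{2} + 74\right) = - \frac{232711068}{35} + \left(81 \left(-3\right)^{2} + 74\right) = - \frac{232711068}{35} + \left(81 \cdot 9 + 74\right) = - \frac{232711068}{35} + \left(729 + 74\right) = - \frac{232711068}{35} + 803 = - \frac{232682963}{35}$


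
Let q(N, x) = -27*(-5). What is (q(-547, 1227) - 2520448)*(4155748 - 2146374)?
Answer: -5064251414062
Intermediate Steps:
q(N, x) = 135
(q(-547, 1227) - 2520448)*(4155748 - 2146374) = (135 - 2520448)*(4155748 - 2146374) = -2520313*2009374 = -5064251414062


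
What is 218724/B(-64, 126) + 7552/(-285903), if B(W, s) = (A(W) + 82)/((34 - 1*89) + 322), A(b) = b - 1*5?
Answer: 16696537256948/3716739 ≈ 4.4923e+6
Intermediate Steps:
A(b) = -5 + b (A(b) = b - 5 = -5 + b)
B(W, s) = 77/267 + W/267 (B(W, s) = ((-5 + W) + 82)/((34 - 1*89) + 322) = (77 + W)/((34 - 89) + 322) = (77 + W)/(-55 + 322) = (77 + W)/267 = (77 + W)*(1/267) = 77/267 + W/267)
218724/B(-64, 126) + 7552/(-285903) = 218724/(77/267 + (1/267)*(-64)) + 7552/(-285903) = 218724/(77/267 - 64/267) + 7552*(-1/285903) = 218724/(13/267) - 7552/285903 = 218724*(267/13) - 7552/285903 = 58399308/13 - 7552/285903 = 16696537256948/3716739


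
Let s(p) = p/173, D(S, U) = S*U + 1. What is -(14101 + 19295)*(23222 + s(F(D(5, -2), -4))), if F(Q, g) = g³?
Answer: -134163153432/173 ≈ -7.7551e+8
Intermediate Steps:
D(S, U) = 1 + S*U
s(p) = p/173 (s(p) = p*(1/173) = p/173)
-(14101 + 19295)*(23222 + s(F(D(5, -2), -4))) = -(14101 + 19295)*(23222 + (1/173)*(-4)³) = -33396*(23222 + (1/173)*(-64)) = -33396*(23222 - 64/173) = -33396*4017342/173 = -1*134163153432/173 = -134163153432/173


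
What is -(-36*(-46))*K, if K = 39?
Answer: -64584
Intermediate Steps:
-(-36*(-46))*K = -(-36*(-46))*39 = -1656*39 = -1*64584 = -64584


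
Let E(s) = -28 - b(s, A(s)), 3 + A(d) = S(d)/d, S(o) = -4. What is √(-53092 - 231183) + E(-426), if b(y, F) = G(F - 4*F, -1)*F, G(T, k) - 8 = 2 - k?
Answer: 1043/213 + 5*I*√11371 ≈ 4.8967 + 533.17*I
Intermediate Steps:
G(T, k) = 10 - k (G(T, k) = 8 + (2 - k) = 10 - k)
A(d) = -3 - 4/d
b(y, F) = 11*F (b(y, F) = (10 - 1*(-1))*F = (10 + 1)*F = 11*F)
E(s) = 5 + 44/s (E(s) = -28 - 11*(-3 - 4/s) = -28 - (-33 - 44/s) = -28 + (33 + 44/s) = 5 + 44/s)
√(-53092 - 231183) + E(-426) = √(-53092 - 231183) + (5 + 44/(-426)) = √(-284275) + (5 + 44*(-1/426)) = 5*I*√11371 + (5 - 22/213) = 5*I*√11371 + 1043/213 = 1043/213 + 5*I*√11371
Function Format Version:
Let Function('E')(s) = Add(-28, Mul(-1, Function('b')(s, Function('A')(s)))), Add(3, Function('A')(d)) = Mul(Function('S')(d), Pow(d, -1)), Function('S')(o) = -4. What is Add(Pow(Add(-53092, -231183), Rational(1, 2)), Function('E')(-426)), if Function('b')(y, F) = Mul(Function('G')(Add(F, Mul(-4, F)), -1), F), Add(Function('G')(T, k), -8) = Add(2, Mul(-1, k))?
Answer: Add(Rational(1043, 213), Mul(5, I, Pow(11371, Rational(1, 2)))) ≈ Add(4.8967, Mul(533.17, I))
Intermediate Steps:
Function('G')(T, k) = Add(10, Mul(-1, k)) (Function('G')(T, k) = Add(8, Add(2, Mul(-1, k))) = Add(10, Mul(-1, k)))
Function('A')(d) = Add(-3, Mul(-4, Pow(d, -1)))
Function('b')(y, F) = Mul(11, F) (Function('b')(y, F) = Mul(Add(10, Mul(-1, -1)), F) = Mul(Add(10, 1), F) = Mul(11, F))
Function('E')(s) = Add(5, Mul(44, Pow(s, -1))) (Function('E')(s) = Add(-28, Mul(-1, Mul(11, Add(-3, Mul(-4, Pow(s, -1)))))) = Add(-28, Mul(-1, Add(-33, Mul(-44, Pow(s, -1))))) = Add(-28, Add(33, Mul(44, Pow(s, -1)))) = Add(5, Mul(44, Pow(s, -1))))
Add(Pow(Add(-53092, -231183), Rational(1, 2)), Function('E')(-426)) = Add(Pow(Add(-53092, -231183), Rational(1, 2)), Add(5, Mul(44, Pow(-426, -1)))) = Add(Pow(-284275, Rational(1, 2)), Add(5, Mul(44, Rational(-1, 426)))) = Add(Mul(5, I, Pow(11371, Rational(1, 2))), Add(5, Rational(-22, 213))) = Add(Mul(5, I, Pow(11371, Rational(1, 2))), Rational(1043, 213)) = Add(Rational(1043, 213), Mul(5, I, Pow(11371, Rational(1, 2))))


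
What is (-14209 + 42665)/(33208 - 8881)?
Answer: 28456/24327 ≈ 1.1697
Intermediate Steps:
(-14209 + 42665)/(33208 - 8881) = 28456/24327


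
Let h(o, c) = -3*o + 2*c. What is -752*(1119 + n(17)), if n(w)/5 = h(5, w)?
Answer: -912928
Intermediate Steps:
n(w) = -75 + 10*w (n(w) = 5*(-3*5 + 2*w) = 5*(-15 + 2*w) = -75 + 10*w)
-752*(1119 + n(17)) = -752*(1119 + (-75 + 10*17)) = -752*(1119 + (-75 + 170)) = -752*(1119 + 95) = -752*1214 = -912928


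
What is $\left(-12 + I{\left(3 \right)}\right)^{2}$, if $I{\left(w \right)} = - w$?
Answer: $225$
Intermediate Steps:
$\left(-12 + I{\left(3 \right)}\right)^{2} = \left(-12 - 3\right)^{2} = \left(-15\right)^{2} = 225$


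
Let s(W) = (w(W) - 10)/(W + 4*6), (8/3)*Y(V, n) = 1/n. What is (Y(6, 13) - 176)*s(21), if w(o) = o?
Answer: -201311/4680 ≈ -43.015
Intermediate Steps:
Y(V, n) = 3/(8*n)
s(W) = (-10 + W)/(24 + W) (s(W) = (W - 10)/(W + 4*6) = (-10 + W)/(W + 24) = (-10 + W)/(24 + W))
(Y(6, 13) - 176)*s(21) = ((3/8)/13 - 176)*((-10 + 21)/(24 + 21)) = ((3/8)*(1/13) - 176)*(11/45) = (3/104 - 176)*((1/45)*11) = -18301/104*11/45 = -201311/4680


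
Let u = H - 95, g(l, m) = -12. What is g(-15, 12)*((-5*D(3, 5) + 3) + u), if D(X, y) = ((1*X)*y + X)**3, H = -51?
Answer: 351636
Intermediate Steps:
D(X, y) = (X + X*y)**3 (D(X, y) = (X*y + X)**3 = (X + X*y)**3)
u = -146 (u = -51 - 95 = -146)
g(-15, 12)*((-5*D(3, 5) + 3) + u) = -12*((-5*3**3*(1 + 5)**3 + 3) - 146) = -12*((-135*6**3 + 3) - 146) = -12*((-135*216 + 3) - 146) = -12*((-5*5832 + 3) - 146) = -12*((-29160 + 3) - 146) = -12*(-29157 - 146) = -12*(-29303) = 351636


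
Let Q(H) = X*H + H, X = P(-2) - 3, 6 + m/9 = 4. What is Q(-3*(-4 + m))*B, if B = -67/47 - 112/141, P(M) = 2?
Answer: 0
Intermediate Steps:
m = -18 (m = -54 + 9*4 = -54 + 36 = -18)
X = -1 (X = 2 - 3 = -1)
B = -313/141 (B = -67*1/47 - 112*1/141 = -67/47 - 112/141 = -313/141 ≈ -2.2199)
Q(H) = 0 (Q(H) = -H + H = 0)
Q(-3*(-4 + m))*B = 0*(-313/141) = 0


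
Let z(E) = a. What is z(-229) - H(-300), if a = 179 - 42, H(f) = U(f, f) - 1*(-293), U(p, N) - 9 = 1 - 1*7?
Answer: -159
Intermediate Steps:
U(p, N) = 3 (U(p, N) = 9 + (1 - 1*7) = 9 + (1 - 7) = 9 - 6 = 3)
H(f) = 296 (H(f) = 3 - 1*(-293) = 3 + 293 = 296)
a = 137
z(E) = 137
z(-229) - H(-300) = 137 - 1*296 = 137 - 296 = -159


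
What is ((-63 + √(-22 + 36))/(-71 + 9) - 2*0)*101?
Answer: 6363/62 - 101*√14/62 ≈ 96.534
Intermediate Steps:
((-63 + √(-22 + 36))/(-71 + 9) - 2*0)*101 = ((-63 + √14)/(-62) + 0)*101 = ((-63 + √14)*(-1/62) + 0)*101 = ((63/62 - √14/62) + 0)*101 = (63/62 - √14/62)*101 = 6363/62 - 101*√14/62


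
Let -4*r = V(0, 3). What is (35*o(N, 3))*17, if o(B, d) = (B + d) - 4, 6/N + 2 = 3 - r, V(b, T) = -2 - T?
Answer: -14875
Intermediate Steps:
r = 5/4 (r = -(-2 - 1*3)/4 = -(-2 - 3)/4 = -¼*(-5) = 5/4 ≈ 1.2500)
N = -24 (N = 6/(-2 + (3 - 1*5/4)) = 6/(-2 + (3 - 5/4)) = 6/(-2 + 7/4) = 6/(-¼) = 6*(-4) = -24)
o(B, d) = -4 + B + d
(35*o(N, 3))*17 = (35*(-4 - 24 + 3))*17 = (35*(-25))*17 = -875*17 = -14875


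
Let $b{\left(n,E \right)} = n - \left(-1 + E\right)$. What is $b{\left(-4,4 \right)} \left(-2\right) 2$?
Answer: $28$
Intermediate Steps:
$b{\left(n,E \right)} = 1 + n - E$ ($b{\left(n,E \right)} = n - \left(-1 + E\right) = 1 + n - E$)
$b{\left(-4,4 \right)} \left(-2\right) 2 = \left(1 - 4 - 4\right) \left(-2\right) 2 = \left(-7\right) \left(-2\right) 2 = 14 \cdot 2 = 28$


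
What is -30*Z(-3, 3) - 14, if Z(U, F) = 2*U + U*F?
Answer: 436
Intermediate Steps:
Z(U, F) = 2*U + F*U
-30*Z(-3, 3) - 14 = -(-90)*(2 + 3) - 14 = -(-90)*5 - 14 = -30*(-15) - 14 = 450 - 14 = 436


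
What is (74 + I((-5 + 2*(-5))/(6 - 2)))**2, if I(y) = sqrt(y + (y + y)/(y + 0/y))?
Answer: (148 + I*sqrt(7))**2/4 ≈ 5474.3 + 195.79*I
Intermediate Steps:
I(y) = sqrt(2 + y) (I(y) = sqrt(y + (2*y)/(y + 0)) = sqrt(y + (2*y)/y) = sqrt(y + 2) = sqrt(2 + y))
(74 + I((-5 + 2*(-5))/(6 - 2)))**2 = (74 + sqrt(2 + (-5 + 2*(-5))/(6 - 2)))**2 = (74 + sqrt(2 + (-5 - 10)/4))**2 = (74 + sqrt(2 + (1/4)*(-15)))**2 = (74 + sqrt(2 - 15/4))**2 = (74 + sqrt(-7/4))**2 = (74 + I*sqrt(7)/2)**2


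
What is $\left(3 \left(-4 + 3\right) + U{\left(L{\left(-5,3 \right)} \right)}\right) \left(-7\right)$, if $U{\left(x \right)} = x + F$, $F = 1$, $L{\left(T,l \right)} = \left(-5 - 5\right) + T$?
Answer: $119$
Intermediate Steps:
$L{\left(T,l \right)} = -10 + T$
$U{\left(x \right)} = 1 + x$ ($U{\left(x \right)} = x + 1 = 1 + x$)
$\left(3 \left(-4 + 3\right) + U{\left(L{\left(-5,3 \right)} \right)}\right) \left(-7\right) = \left(3 \left(-4 + 3\right) + \left(1 - 15\right)\right) \left(-7\right) = \left(3 \left(-1\right) + \left(1 - 15\right)\right) \left(-7\right) = \left(-3 - 14\right) \left(-7\right) = \left(-17\right) \left(-7\right) = 119$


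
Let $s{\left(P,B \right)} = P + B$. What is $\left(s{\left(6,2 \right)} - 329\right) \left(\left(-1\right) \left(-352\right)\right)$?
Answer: $-112992$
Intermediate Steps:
$s{\left(P,B \right)} = B + P$
$\left(s{\left(6,2 \right)} - 329\right) \left(\left(-1\right) \left(-352\right)\right) = \left(\left(2 + 6\right) - 329\right) \left(\left(-1\right) \left(-352\right)\right) = \left(8 - 329\right) 352 = \left(-321\right) 352 = -112992$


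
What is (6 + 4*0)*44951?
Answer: 269706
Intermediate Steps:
(6 + 4*0)*44951 = (6 + 0)*44951 = 6*44951 = 269706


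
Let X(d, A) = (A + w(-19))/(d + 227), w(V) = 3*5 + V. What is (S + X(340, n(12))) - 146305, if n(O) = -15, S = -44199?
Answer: -108015787/567 ≈ -1.9050e+5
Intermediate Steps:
w(V) = 15 + V
X(d, A) = (-4 + A)/(227 + d) (X(d, A) = (A + (15 - 19))/(d + 227) = (A - 4)/(227 + d) = (-4 + A)/(227 + d))
(S + X(340, n(12))) - 146305 = (-44199 + (-4 - 15)/(227 + 340)) - 146305 = (-44199 - 19/567) - 146305 = -25060852/567 - 146305 = -108015787/567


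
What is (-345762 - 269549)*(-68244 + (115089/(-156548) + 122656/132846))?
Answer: 62377207218651222367/1485483972 ≈ 4.1991e+10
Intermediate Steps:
(-345762 - 269549)*(-68244 + (115089/(-156548) + 122656/132846)) = -615311*(-68244 + (115089*(-1/156548) + 122656*(1/132846))) = -615311*(-68244 + (-115089/156548 + 61328/66423)) = -615311*(-68244 + 279459871/1485483972) = -615311*(-101375088725297/1485483972) = 62377207218651222367/1485483972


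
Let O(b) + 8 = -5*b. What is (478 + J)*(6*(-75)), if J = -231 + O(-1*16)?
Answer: -143550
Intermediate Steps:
O(b) = -8 - 5*b
J = -159 (J = -231 + (-8 - (-5)*16) = -231 + (-8 - 5*(-16)) = -231 + (-8 + 80) = -231 + 72 = -159)
(478 + J)*(6*(-75)) = (478 - 159)*(6*(-75)) = 319*(-450) = -143550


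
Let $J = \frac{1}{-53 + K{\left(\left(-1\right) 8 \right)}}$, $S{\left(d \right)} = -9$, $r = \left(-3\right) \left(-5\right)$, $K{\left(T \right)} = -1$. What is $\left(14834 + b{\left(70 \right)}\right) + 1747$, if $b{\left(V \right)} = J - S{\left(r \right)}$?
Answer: $\frac{895859}{54} \approx 16590.0$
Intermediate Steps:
$r = 15$
$J = - \frac{1}{54}$ ($J = \frac{1}{-53 - 1} = \frac{1}{-54} = - \frac{1}{54} \approx -0.018519$)
$b{\left(V \right)} = \frac{485}{54}$ ($b{\left(V \right)} = - \frac{1}{54} - -9 = - \frac{1}{54} + 9 = \frac{485}{54}$)
$\left(14834 + b{\left(70 \right)}\right) + 1747 = \left(14834 + \frac{485}{54}\right) + 1747 = \frac{801521}{54} + 1747 = \frac{895859}{54}$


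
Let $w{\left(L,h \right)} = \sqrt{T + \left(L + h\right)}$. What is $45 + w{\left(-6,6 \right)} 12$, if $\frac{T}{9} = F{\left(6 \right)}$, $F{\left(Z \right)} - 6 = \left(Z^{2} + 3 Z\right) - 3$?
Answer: $45 + 36 \sqrt{57} \approx 316.79$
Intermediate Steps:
$F{\left(Z \right)} = 3 + Z^{2} + 3 Z$ ($F{\left(Z \right)} = 6 - \left(3 - Z^{2} - 3 Z\right) = 6 + \left(-3 + Z^{2} + 3 Z\right) = 3 + Z^{2} + 3 Z$)
$T = 513$ ($T = 9 \left(3 + 6^{2} + 3 \cdot 6\right) = 9 \left(3 + 36 + 18\right) = 9 \cdot 57 = 513$)
$w{\left(L,h \right)} = \sqrt{513 + L + h}$ ($w{\left(L,h \right)} = \sqrt{513 + \left(L + h\right)} = \sqrt{513 + L + h}$)
$45 + w{\left(-6,6 \right)} 12 = 45 + \sqrt{513 - 6 + 6} \cdot 12 = 45 + \sqrt{513} \cdot 12 = 45 + 3 \sqrt{57} \cdot 12 = 45 + 36 \sqrt{57}$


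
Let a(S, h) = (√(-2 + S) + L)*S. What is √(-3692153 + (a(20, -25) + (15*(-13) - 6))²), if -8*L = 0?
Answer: 2*√(-911138 - 6030*√2) ≈ 1918.0*I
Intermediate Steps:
L = 0 (L = -⅛*0 = 0)
a(S, h) = S*√(-2 + S) (a(S, h) = (√(-2 + S) + 0)*S = √(-2 + S)*S = S*√(-2 + S))
√(-3692153 + (a(20, -25) + (15*(-13) - 6))²) = √(-3692153 + (20*√(-2 + 20) + (15*(-13) - 6))²) = √(-3692153 + (20*√18 + (-195 - 6))²) = √(-3692153 + (20*(3*√2) - 201)²) = √(-3692153 + (60*√2 - 201)²) = √(-3692153 + (-201 + 60*√2)²)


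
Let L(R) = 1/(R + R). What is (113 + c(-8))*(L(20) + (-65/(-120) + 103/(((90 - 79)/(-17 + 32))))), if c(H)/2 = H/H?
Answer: 1070351/66 ≈ 16217.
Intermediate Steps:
L(R) = 1/(2*R)
c(H) = 2 (c(H) = 2*(H/H) = 2*1 = 2)
(113 + c(-8))*(L(20) + (-65/(-120) + 103/(((90 - 79)/(-17 + 32))))) = (113 + 2)*((1/2)/20 + (-65/(-120) + 103/(((90 - 79)/(-17 + 32))))) = 115*((1/2)*(1/20) + (-65*(-1/120) + 103/((11/15)))) = 115*(1/40 + (13/24 + 103/((11*(1/15))))) = 115*(1/40 + (13/24 + 103/(11/15))) = 115*(1/40 + (13/24 + 103*(15/11))) = 115*(1/40 + (13/24 + 1545/11)) = 115*(1/40 + 37223/264) = 115*(46537/330) = 1070351/66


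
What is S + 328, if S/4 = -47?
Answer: 140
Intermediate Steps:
S = -188 (S = 4*(-47) = -188)
S + 328 = -188 + 328 = 140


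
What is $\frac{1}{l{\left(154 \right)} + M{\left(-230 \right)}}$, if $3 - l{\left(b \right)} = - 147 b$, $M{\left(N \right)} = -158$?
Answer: $\frac{1}{22483} \approx 4.4478 \cdot 10^{-5}$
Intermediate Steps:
$l{\left(b \right)} = 3 + 147 b$ ($l{\left(b \right)} = 3 - - 147 b = 3 + 147 b$)
$\frac{1}{l{\left(154 \right)} + M{\left(-230 \right)}} = \frac{1}{\left(3 + 147 \cdot 154\right) - 158} = \frac{1}{\left(3 + 22638\right) - 158} = \frac{1}{22641 - 158} = \frac{1}{22483}$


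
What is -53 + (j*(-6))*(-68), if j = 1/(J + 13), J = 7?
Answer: -163/5 ≈ -32.600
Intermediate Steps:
j = 1/20 (j = 1/(7 + 13) = 1/20 ≈ 0.050000)
-53 + (j*(-6))*(-68) = -53 + ((1/20)*(-6))*(-68) = -53 - 3/10*(-68) = -53 + 102/5 = -163/5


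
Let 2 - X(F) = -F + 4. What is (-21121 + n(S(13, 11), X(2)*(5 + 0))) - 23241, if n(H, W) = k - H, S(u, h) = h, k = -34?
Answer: -44407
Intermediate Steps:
X(F) = -2 + F (X(F) = 2 - (-F + 4) = 2 - (4 - F) = 2 + (-4 + F) = -2 + F)
n(H, W) = -34 - H
(-21121 + n(S(13, 11), X(2)*(5 + 0))) - 23241 = (-21121 + (-34 - 1*11)) - 23241 = (-21121 + (-34 - 11)) - 23241 = (-21121 - 45) - 23241 = -21166 - 23241 = -44407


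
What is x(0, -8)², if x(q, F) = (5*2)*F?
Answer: 6400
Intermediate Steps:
x(q, F) = 10*F
x(0, -8)² = (10*(-8))² = (-80)² = 6400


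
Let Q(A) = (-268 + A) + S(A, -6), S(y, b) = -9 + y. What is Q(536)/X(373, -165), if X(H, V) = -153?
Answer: -265/51 ≈ -5.1961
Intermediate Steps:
Q(A) = -277 + 2*A (Q(A) = (-268 + A) + (-9 + A) = -277 + 2*A)
Q(536)/X(373, -165) = (-277 + 2*536)/(-153) = (-277 + 1072)*(-1/153) = 795*(-1/153) = -265/51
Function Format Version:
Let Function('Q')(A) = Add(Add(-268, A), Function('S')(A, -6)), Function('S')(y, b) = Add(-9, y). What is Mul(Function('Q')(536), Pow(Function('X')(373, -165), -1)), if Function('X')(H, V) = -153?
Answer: Rational(-265, 51) ≈ -5.1961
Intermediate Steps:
Function('Q')(A) = Add(-277, Mul(2, A)) (Function('Q')(A) = Add(Add(-268, A), Add(-9, A)) = Add(-277, Mul(2, A)))
Mul(Function('Q')(536), Pow(Function('X')(373, -165), -1)) = Mul(Add(-277, Mul(2, 536)), Pow(-153, -1)) = Mul(Add(-277, 1072), Rational(-1, 153)) = Mul(795, Rational(-1, 153)) = Rational(-265, 51)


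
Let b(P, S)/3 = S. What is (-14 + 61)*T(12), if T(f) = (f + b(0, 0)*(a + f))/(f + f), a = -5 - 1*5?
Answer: 47/2 ≈ 23.500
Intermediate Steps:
b(P, S) = 3*S
a = -10 (a = -5 - 5 = -10)
T(f) = 1/2 (T(f) = (f + (3*0)*(-10 + f))/(f + f) = (f + 0*(-10 + f))/((2*f)) = (f + 0)*(1/(2*f)) = f*(1/(2*f)) = 1/2)
(-14 + 61)*T(12) = (-14 + 61)*(1/2) = 47*(1/2) = 47/2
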